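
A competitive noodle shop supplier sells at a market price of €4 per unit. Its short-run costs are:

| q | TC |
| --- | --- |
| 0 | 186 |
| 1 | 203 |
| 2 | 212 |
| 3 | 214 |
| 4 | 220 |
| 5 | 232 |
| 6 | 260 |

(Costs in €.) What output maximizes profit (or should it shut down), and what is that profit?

q = 0 (shut down); profit = -€186

Compute π = P·q − TC at each output: q=0: -186; q=1: -199; q=2: -204; q=3: -202; q=4: -204; q=5: -212; q=6: -236.
Profit is highest at q = 0. Equivalently, the lowest AVC in the table is 34/4 ≈ €8.50 at q = 4, and P = €4 falls below it — price never covers variable cost, so the firm shuts down and loses only its fixed cost.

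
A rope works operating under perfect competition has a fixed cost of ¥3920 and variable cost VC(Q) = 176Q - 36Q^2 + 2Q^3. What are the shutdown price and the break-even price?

Shutdown price = ¥14; break-even price = ¥344

Shutdown price = min AVC. AVC = 176 - 36Q + 2Q^2, with vertex at Q = 9 and minimum ¥14.
ATC = 3920/Q + 176 - 36Q + 2Q^2. Setting dATC/dQ = −3920/Q^2 − 36 + 4Q = 0 gives Q = 14 (since 4·14^3 − 36·14^2 = 3920).
min ATC = 3920/14 + 176 − 36·14 + 2·14^2 = ¥344. That is the break-even price.
For ¥14 ≤ P < ¥344 the firm produces at a loss; below ¥14 it shuts down.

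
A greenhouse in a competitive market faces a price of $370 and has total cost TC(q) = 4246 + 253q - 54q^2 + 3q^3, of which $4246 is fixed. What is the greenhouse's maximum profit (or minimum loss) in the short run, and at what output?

Profit = -$190 at q = 13

AVC = 253 - 54q + 3q^2; min AVC = $10 at q = 9. Since P = $370 ≥ min AVC, the firm produces.
With MC = 253 - 108q + 9q^2, P = MC on the upward-sloping part at q* = 13.
TR = 370·13 = 4810. TC = 4246 + 754 = 5000. Profit = 4810 − 5000 = -$190.
By producing, the firm covers all variable cost plus $4056 of fixed cost; shutting down would lose the full $4246.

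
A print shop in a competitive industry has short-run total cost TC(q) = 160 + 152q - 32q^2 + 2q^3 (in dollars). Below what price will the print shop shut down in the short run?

$24 per unit

Short-run supply begins at min AVC. From VC = 152q - 32q^2 + 2q^3, AVC = 152 - 32q + 2q^2.
At the minimum of AVC, MC = AVC. MC = 152 - 64q + 6q^2; setting MC = AVC gives 4q^2 - 32q = 0, so q = 8. min AVC = 24.
The firm shuts down for any P below $24.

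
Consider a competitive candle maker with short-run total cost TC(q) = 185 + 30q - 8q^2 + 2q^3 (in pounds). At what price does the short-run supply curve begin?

Short-run supply begins at min AVC. From VC = 30q - 8q^2 + 2q^3, AVC = 30 - 8q + 2q^2.
dAVC/dq = -8 + 4q = 0 gives q = 2. min AVC = 30 - 8·2 + 2·2^2 = 22.
For P < £22 the firm produces nothing.

£22 per unit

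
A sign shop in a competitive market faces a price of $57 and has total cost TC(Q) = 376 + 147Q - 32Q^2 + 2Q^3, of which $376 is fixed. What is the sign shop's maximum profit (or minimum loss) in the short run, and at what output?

Profit = -$52 at Q = 9

AVC = 147 - 32Q + 2Q^2; min AVC = $19 at Q = 8. Since P = $57 ≥ min AVC, the firm produces.
With MC = 147 - 64Q + 6Q^2, P = MC on the upward-sloping part at Q* = 9.
TR = 57·9 = 513. TC = 376 + 189 = 565. Profit = 513 − 565 = -$52.
By producing, the firm covers all variable cost plus $324 of fixed cost; shutting down would lose the full $376.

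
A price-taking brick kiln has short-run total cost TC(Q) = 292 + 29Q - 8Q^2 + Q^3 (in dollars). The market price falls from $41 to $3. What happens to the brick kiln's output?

Output falls from 6 to 0 (the firm shuts down)

MC = 29 - 16Q + 3Q^2; the shutdown threshold is min AVC = $13 (at Q = 4).
At P = $41 ≥ min AVC, set P = MC on the rising branch: Q = 6.
At P = $3 < min AVC = $13, price no longer covers variable cost at any output, so the firm shuts down: Q = 0.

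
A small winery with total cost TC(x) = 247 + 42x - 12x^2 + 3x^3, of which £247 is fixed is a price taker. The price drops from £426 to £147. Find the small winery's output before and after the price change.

MC = 42 - 24x + 9x^2; the shutdown threshold is min AVC = £30 (at x = 2).
With P = £426 above the shutdown price, P = MC gives x = 8.
At P = £147 ≥ min AVC, set P = MC: x = 5. The firm stays open but cuts output.

Output falls from 8 to 5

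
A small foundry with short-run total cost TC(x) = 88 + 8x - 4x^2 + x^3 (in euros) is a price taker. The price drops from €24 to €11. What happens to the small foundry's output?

AVC = 8 - 4x + x^2, minimized at x = 2 where min AVC = €4. MC = 8 - 8x + 3x^2.
At P = €24 ≥ min AVC, set P = MC on the rising branch: x = 4.
At P = €11 ≥ min AVC, set P = MC: x = 3. The firm stays open but cuts output.

Output falls from 4 to 3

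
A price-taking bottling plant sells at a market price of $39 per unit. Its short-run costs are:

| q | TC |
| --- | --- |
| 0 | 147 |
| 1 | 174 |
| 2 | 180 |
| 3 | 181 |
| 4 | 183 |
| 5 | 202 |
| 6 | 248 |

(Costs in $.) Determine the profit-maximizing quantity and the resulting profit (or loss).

q = 5; profit = -$7

Compute π = P·q − TC at each output: q=0: -147; q=1: -135; q=2: -102; q=3: -64; q=4: -27; q=5: -7; q=6: -14.
Profit is maximized at q = 5. AVC there is 55/5 = $11 ≤ P, so producing beats shutting down (which would give -$147).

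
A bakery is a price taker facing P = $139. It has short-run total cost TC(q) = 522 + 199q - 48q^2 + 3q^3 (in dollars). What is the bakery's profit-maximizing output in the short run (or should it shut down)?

Variable cost is VC = 199q - 48q^2 + 3q^3, so AVC = VC/q = 199 - 48q + 3q^2 and MC = dTC/dq = 199 - 96q + 9q^2.
The AVC parabola has its vertex at q = 48/6 = 8, where AVC = 199 - 48·8 + 3·8^2 = $7.
Since P = $139 ≥ min AVC = $7, price covers variable cost and the firm should produce.
Solving P = MC: 60 - 96q + 9q^2 = 0 ⇒ q = 2/3 or 10. On the upward-sloping branch, q* = 10.
Check: AVC at q = 10 is $19 ≤ P, so revenue covers variable cost.
Profit = P·q − TC = 139·10 − 712 = $678.

Produce at q = 10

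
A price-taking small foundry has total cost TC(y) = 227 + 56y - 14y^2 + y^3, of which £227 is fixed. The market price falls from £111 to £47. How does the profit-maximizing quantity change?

AVC = 56 - 14y + y^2, minimized at y = 7 where min AVC = £7. MC = 56 - 28y + 3y^2.
With P = £111 above the shutdown price, P = MC gives y = 11.
At P = £47 ≥ min AVC, set P = MC: y = 9. The firm stays open but cuts output.

Output falls from 11 to 9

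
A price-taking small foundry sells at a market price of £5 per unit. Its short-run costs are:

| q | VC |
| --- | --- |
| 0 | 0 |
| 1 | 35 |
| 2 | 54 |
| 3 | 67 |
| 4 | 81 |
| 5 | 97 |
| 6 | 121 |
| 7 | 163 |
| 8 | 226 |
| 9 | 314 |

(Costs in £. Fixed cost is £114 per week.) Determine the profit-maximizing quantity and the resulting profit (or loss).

q = 0 (shut down); profit = -£114

Tabulate TR − TC: q=0: -114; q=1: -144; q=2: -158; q=3: -166; q=4: -175; q=5: -186; q=6: -205; q=7: -242; q=8: -300; q=9: -383.
Profit is highest at q = 0. Equivalently, the lowest AVC in the table is 97/5 ≈ £19.40 at q = 5, and P = £5 falls below it — price never covers variable cost, so the firm shuts down and loses only its fixed cost.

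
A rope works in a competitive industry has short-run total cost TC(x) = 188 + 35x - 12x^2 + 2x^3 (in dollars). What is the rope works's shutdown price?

Short-run supply begins at min AVC. From VC = 35x - 12x^2 + 2x^3, AVC = 35 - 12x + 2x^2.
At the minimum of AVC, MC = AVC. MC = 35 - 24x + 6x^2; setting MC = AVC gives 4x^2 - 12x = 0, so x = 3. min AVC = 17.
The firm shuts down for any P below $17.

$17 per unit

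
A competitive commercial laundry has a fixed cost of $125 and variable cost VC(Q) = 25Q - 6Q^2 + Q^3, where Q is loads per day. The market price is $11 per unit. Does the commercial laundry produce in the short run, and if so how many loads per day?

Shut down

Variable cost is VC = 25Q - 6Q^2 + Q^3, so AVC = VC/Q = 25 - 6Q + Q^2 and MC = dTC/dQ = 25 - 12Q + 3Q^2.
The AVC parabola has its vertex at Q = 6/2 = 3, where AVC = 25 - 6·3 + 3^2 = $16.
Since P = $11 < min AVC = $16, price fails to cover variable cost at any output.
Shutting down limits the loss to fixed cost, $125.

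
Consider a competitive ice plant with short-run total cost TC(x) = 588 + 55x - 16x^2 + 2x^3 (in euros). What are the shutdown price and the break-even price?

Shutdown price = €23; break-even price = €125

Shutdown price = min AVC. AVC = 55 - 16x + 2x^2, with vertex at x = 4 and minimum €23.
ATC = 588/x + 55 - 16x + 2x^2. Setting dATC/dx = −588/x^2 − 16 + 4x = 0 gives x = 7 (since 4·7^3 − 16·7^2 = 588).
min ATC = 588/7 + 55 − 16·7 + 2·7^2 = €125. That is the break-even price.
For €23 ≤ P < €125 the firm produces at a loss; below €23 it shuts down.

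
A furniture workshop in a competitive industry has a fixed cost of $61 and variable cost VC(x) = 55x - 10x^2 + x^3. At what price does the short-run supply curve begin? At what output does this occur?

$30 per unit, at x = 5

The firm shuts down when price falls below the minimum of average variable cost. AVC = VC/x = 55 - 10x + x^2.
dAVC/dx = -10 + 2x = 0 gives x = 5. min AVC = 55 - 10·5 + 5^2 = 30.
So the shutdown price is $30.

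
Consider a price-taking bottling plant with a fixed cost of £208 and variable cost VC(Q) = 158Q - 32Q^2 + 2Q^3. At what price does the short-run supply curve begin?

The shutdown price is the minimum of AVC. VC = 158Q - 32Q^2 + 2Q^3, so AVC = 158 - 32Q + 2Q^2.
At the minimum of AVC, MC = AVC. MC = 158 - 64Q + 6Q^2; setting MC = AVC gives 4Q^2 - 32Q = 0, so Q = 8. min AVC = 30.
The firm shuts down for any P below £30.

£30 per unit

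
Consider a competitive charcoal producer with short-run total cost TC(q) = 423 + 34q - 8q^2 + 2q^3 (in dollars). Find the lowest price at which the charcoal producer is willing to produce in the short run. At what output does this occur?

$26 per unit, at q = 2

The firm shuts down when price falls below the minimum of average variable cost. AVC = VC/q = 34 - 8q + 2q^2.
dAVC/dq = -8 + 4q = 0 gives q = 2. min AVC = 34 - 8·2 + 2·2^2 = 26.
So the shutdown price is $26.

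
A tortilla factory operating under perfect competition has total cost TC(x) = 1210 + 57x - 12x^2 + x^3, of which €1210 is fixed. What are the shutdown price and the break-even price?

Shutdown price = min AVC. AVC = 57 - 12x + x^2, with vertex at x = 6 and minimum €21.
ATC = 1210/x + 57 - 12x + x^2. Setting dATC/dx = −1210/x^2 − 12 + 2x = 0 gives x = 11 (since 2·11^3 − 12·11^2 = 1210).
min ATC = 1210/11 + 57 − 12·11 + 11^2 = €156. That is the break-even price.
Between these two prices the firm operates at a loss; above €156 it earns a profit.

Shutdown price = €21; break-even price = €156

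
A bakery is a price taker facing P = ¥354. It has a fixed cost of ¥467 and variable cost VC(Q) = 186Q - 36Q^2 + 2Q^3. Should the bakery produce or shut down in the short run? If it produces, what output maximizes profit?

Produce at Q = 14

Strip out fixed cost: VC = 186Q - 36Q^2 + 2Q^3. Then AVC = 186 - 36Q + 2Q^2 and MC = 186 - 72Q + 6Q^2.
AVC is minimized where dAVC/dQ = -36 + 4Q = 0, at Q = 9; min AVC = 186 - 36·9 + 2·9^2 = ¥24.
P = ¥354 exceeds min AVC = ¥24, so the firm stays open.
Solving P = MC: -168 - 72Q + 6Q^2 = 0 ⇒ Q = -2 or 14. On the upward-sloping branch, Q* = 14.
Check: AVC at Q = 14 is ¥74 ≤ P, so revenue covers variable cost.
Profit = P·Q − TC = 354·14 − 1503 = ¥3453.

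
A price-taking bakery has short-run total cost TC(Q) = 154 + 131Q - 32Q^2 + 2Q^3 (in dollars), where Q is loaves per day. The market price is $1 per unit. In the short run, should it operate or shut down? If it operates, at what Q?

Shut down

Strip out fixed cost: VC = 131Q - 32Q^2 + 2Q^3. Then AVC = 131 - 32Q + 2Q^2 and MC = 131 - 64Q + 6Q^2.
AVC is minimized where dAVC/dQ = -32 + 4Q = 0, at Q = 8; min AVC = 131 - 32·8 + 2·8^2 = $3.
P = $1 lies below min AVC = $3; no output level covers variable cost.
The firm minimizes its loss by shutting down and losing only its fixed cost of $154.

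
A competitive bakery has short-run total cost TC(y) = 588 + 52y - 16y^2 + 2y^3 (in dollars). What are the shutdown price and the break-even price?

Shutdown price = min AVC. AVC = 52 - 16y + 2y^2, with vertex at y = 4 and minimum $20.
ATC = 588/y + 52 - 16y + 2y^2. Setting dATC/dy = −588/y^2 − 16 + 4y = 0 gives y = 7 (since 4·7^3 − 16·7^2 = 588).
min ATC = 588/7 + 52 − 16·7 + 2·7^2 = $122. That is the break-even price.
Between these two prices the firm operates at a loss; above $122 it earns a profit.

Shutdown price = $20; break-even price = $122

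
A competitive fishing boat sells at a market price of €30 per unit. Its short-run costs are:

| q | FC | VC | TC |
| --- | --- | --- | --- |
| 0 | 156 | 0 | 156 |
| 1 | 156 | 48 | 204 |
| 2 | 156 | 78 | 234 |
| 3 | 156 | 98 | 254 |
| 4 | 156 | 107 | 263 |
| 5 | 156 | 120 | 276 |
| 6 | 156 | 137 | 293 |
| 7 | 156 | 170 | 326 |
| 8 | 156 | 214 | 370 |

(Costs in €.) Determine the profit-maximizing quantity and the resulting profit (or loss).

Compute π = P·q − TC at each output: q=0: -156; q=1: -174; q=2: -174; q=3: -164; q=4: -143; q=5: -126; q=6: -113; q=7: -116; q=8: -130.
Profit is maximized at q = 6. AVC there is 137/6 = €22.83 ≤ P, so producing beats shutting down (which would give -€156).

q = 6; profit = -€113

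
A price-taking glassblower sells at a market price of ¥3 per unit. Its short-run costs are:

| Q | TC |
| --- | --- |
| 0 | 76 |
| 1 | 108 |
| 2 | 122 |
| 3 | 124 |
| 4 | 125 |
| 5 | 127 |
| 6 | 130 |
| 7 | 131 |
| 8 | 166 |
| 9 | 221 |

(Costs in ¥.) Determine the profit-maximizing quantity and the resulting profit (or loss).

Compute π = P·Q − TC at each output: Q=0: -76; Q=1: -105; Q=2: -116; Q=3: -115; Q=4: -113; Q=5: -112; Q=6: -112; Q=7: -110; Q=8: -142; Q=9: -194.
Profit is highest at Q = 0. Equivalently, the lowest AVC in the table is 55/7 ≈ ¥7.86 at Q = 7, and P = ¥3 falls below it — price never covers variable cost, so the firm shuts down and loses only its fixed cost.

Q = 0 (shut down); profit = -¥76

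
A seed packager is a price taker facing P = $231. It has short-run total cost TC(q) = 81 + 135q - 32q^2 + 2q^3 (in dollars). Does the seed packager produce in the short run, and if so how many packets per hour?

Variable cost is VC = 135q - 32q^2 + 2q^3, so AVC = VC/q = 135 - 32q + 2q^2 and MC = dTC/dq = 135 - 64q + 6q^2.
AVC hits its minimum where MC = AVC, at q = 8, giving min AVC = 135 - 32·8 + 2·8^2 = $7.
P = $231 exceeds min AVC = $7, so the firm stays open.
Solving P = MC: -96 - 64q + 6q^2 = 0 ⇒ q = -4/3 or 12. On the upward-sloping branch, q* = 12.
Check: AVC at q = 12 is $39 ≤ P, so revenue covers variable cost.
Profit = P·q − TC = 231·12 − 549 = $2223.

Produce at q = 12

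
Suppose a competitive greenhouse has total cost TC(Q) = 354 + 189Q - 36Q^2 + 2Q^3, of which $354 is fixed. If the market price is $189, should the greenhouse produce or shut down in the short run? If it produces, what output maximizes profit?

Produce at Q = 12

From TC, MC = TC'(Q) = 189 - 72Q + 6Q^2 and AVC = VC/Q = 189 - 36Q + 2Q^2.
AVC is minimized where dAVC/dQ = -36 + 4Q = 0, at Q = 9; min AVC = 189 - 36·9 + 2·9^2 = $27.
Since P = $189 ≥ min AVC = $27, price covers variable cost and the firm should produce.
Solving P = MC: -72Q + 6Q^2 = 0 ⇒ Q = 0 or 12. On the upward-sloping branch, Q* = 12.
Check: AVC at Q = 12 is $45 ≤ P, so revenue covers variable cost.
Profit = P·Q − TC = 189·12 − 894 = $1374.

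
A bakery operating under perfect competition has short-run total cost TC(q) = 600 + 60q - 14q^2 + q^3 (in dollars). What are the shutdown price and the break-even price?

Shutdown price = min AVC. AVC = 60 - 14q + q^2, with vertex at q = 7 and minimum $11.
ATC = 600/q + 60 - 14q + q^2. Setting dATC/dq = −600/q^2 − 14 + 2q = 0 gives q = 10 (since 2·10^3 − 14·10^2 = 600).
min ATC = 600/10 + 60 − 14·10 + 10^2 = $80. That is the break-even price.
Between these two prices the firm operates at a loss; above $80 it earns a profit.

Shutdown price = $11; break-even price = $80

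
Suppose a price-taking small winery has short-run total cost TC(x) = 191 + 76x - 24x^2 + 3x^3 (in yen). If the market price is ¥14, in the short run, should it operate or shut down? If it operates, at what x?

From TC, MC = TC'(x) = 76 - 48x + 9x^2 and AVC = VC/x = 76 - 24x + 3x^2.
The AVC parabola has its vertex at x = 24/6 = 4, where AVC = 76 - 24·4 + 3·4^2 = ¥28.
With P < min AVC (¥14 < ¥28), every unit sold adds to the loss.
Best response: produce nothing and absorb the ¥191 fixed cost.

Shut down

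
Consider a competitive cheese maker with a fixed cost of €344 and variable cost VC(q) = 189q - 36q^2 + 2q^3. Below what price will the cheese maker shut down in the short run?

The firm shuts down when price falls below the minimum of average variable cost. AVC = VC/q = 189 - 36q + 2q^2.
At the minimum of AVC, MC = AVC. MC = 189 - 72q + 6q^2; setting MC = AVC gives 4q^2 - 36q = 0, so q = 9. min AVC = 27.
The firm shuts down for any P below €27.

€27 per unit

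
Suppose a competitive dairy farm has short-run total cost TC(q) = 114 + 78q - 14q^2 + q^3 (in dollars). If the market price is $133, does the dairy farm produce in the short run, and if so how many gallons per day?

Produce at q = 11

Variable cost is VC = 78q - 14q^2 + q^3, so AVC = VC/q = 78 - 14q + q^2 and MC = dTC/dq = 78 - 28q + 3q^2.
AVC is minimized where dAVC/dq = -14 + 2q = 0, at q = 7; min AVC = 78 - 14·7 + 7^2 = $29.
Because $133 ≥ $29, revenue can cover variable cost; the firm operates.
Set P = MC: 133 = 78 - 28q + 3q^2 → -55 - 28q + 3q^2 = 0. The roots are q = -5/3 and q = 11; the profit-maximizing output is on the rising part of MC, so q* = 11.
Check: AVC at q = 11 is $45 ≤ P, so revenue covers variable cost.
Profit = P·q − TC = 133·11 − 609 = $854.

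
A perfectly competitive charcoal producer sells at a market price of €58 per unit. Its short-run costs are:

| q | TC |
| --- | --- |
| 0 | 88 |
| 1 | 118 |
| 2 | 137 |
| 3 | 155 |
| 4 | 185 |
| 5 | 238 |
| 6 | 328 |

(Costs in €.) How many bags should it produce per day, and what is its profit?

Compute π = P·q − TC at each output: q=0: -88; q=1: -60; q=2: -21; q=3: 19; q=4: 47; q=5: 52; q=6: 20.
Profit is maximized at q = 5. AVC there is 150/5 = €30 ≤ P, so producing beats shutting down (which would give -€88).

q = 5; profit = €52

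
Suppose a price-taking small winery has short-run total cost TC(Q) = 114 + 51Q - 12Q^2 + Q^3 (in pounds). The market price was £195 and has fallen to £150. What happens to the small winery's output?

Output falls from 12 to 11

MC = 51 - 24Q + 3Q^2; the shutdown threshold is min AVC = £15 (at Q = 6).
With P = £195 above the shutdown price, P = MC gives Q = 12.
At P = £150 ≥ min AVC, set P = MC: Q = 11. The firm stays open but cuts output.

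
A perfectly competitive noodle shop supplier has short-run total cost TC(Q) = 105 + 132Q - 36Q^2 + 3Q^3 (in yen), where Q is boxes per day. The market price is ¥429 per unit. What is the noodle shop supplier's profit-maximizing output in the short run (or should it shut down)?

Variable cost is VC = 132Q - 36Q^2 + 3Q^3, so AVC = VC/Q = 132 - 36Q + 3Q^2 and MC = dTC/dQ = 132 - 72Q + 9Q^2.
The AVC parabola has its vertex at Q = 36/6 = 6, where AVC = 132 - 36·6 + 3·6^2 = ¥24.
P = ¥429 exceeds min AVC = ¥24, so the firm stays open.
P = MC gives -297 - 72Q + 9Q^2 = 0, with roots -3 and 11. Take the larger (rising MC): Q* = 11.
Check: AVC at Q = 11 is ¥99 ≤ P, so revenue covers variable cost.
Profit = P·Q − TC = 429·11 − 1194 = ¥3525.

Produce at Q = 11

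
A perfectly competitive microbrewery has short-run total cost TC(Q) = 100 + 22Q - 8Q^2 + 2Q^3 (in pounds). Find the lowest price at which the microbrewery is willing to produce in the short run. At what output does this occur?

£14 per unit, at Q = 2

The firm shuts down when price falls below the minimum of average variable cost. AVC = VC/Q = 22 - 8Q + 2Q^2.
At the minimum of AVC, MC = AVC. MC = 22 - 16Q + 6Q^2; setting MC = AVC gives 4Q^2 - 8Q = 0, so Q = 2. min AVC = 14.
For P < £14 the firm produces nothing.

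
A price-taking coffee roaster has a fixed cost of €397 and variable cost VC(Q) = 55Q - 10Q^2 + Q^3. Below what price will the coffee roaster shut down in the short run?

€30 per unit

Short-run supply begins at min AVC. From VC = 55Q - 10Q^2 + Q^3, AVC = 55 - 10Q + Q^2.
At the minimum of AVC, MC = AVC. MC = 55 - 20Q + 3Q^2; setting MC = AVC gives 2Q^2 - 10Q = 0, so Q = 5. min AVC = 30.
The firm shuts down for any P below €30.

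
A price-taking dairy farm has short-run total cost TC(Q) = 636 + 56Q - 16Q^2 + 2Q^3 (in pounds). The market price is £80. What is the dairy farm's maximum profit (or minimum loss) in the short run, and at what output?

AVC = 56 - 16Q + 2Q^2 has its minimum £24 at Q = 4; price £80 clears that bar, so the firm operates.
MC = 56 - 32Q + 6Q^2. Setting P = MC and taking the root on the rising branch gives Q* = 6.
TR = 80·6 = 480. TC = 636 + 192 = 828. Profit = 480 − 828 = -£348.
That loss of £348 beats the £636 the firm would lose by shutting down; producing recovers £288 of fixed cost.

Profit = -£348 at Q = 6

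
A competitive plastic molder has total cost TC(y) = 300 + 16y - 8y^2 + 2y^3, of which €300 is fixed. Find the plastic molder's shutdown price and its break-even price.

Shutdown price = min AVC. AVC = 16 - 8y + 2y^2, with vertex at y = 2 and minimum €8.
ATC = 300/y + 16 - 8y + 2y^2. Setting dATC/dy = −300/y^2 − 8 + 4y = 0 gives y = 5 (since 4·5^3 − 8·5^2 = 300).
min ATC = 300/5 + 16 − 8·5 + 2·5^2 = €86. That is the break-even price.
Between these two prices the firm operates at a loss; above €86 it earns a profit.

Shutdown price = €8; break-even price = €86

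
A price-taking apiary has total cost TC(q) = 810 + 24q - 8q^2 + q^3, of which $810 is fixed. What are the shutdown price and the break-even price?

Shutdown price = min AVC. AVC = 24 - 8q + q^2, with vertex at q = 4 and minimum $8.
ATC = 810/q + 24 - 8q + q^2. Setting dATC/dq = −810/q^2 − 8 + 2q = 0 gives q = 9 (since 2·9^3 − 8·9^2 = 810).
min ATC = 810/9 + 24 − 8·9 + 9^2 = $123. That is the break-even price.
Between these two prices the firm operates at a loss; above $123 it earns a profit.

Shutdown price = $8; break-even price = $123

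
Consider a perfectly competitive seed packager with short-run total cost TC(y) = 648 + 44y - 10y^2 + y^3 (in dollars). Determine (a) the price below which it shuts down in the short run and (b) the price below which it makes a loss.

Shutdown price = $19; break-even price = $107

Shutdown price = min AVC. AVC = 44 - 10y + y^2, with vertex at y = 5 and minimum $19.
ATC = 648/y + 44 - 10y + y^2. Setting dATC/dy = −648/y^2 − 10 + 2y = 0 gives y = 9 (since 2·9^3 − 10·9^2 = 648).
min ATC = 648/9 + 44 − 10·9 + 9^2 = $107. That is the break-even price.
For $19 ≤ P < $107 the firm produces at a loss; below $19 it shuts down.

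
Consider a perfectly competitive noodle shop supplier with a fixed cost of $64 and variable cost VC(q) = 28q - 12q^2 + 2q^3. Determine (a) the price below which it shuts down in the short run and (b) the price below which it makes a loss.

AVC = 28 - 12q + 2q^2; minimized at q = 3, giving min AVC = $10. That is the shutdown price.
ATC = 64/q + 28 - 12q + 2q^2. Setting dATC/dq = −64/q^2 − 12 + 4q = 0 gives q = 4 (since 4·4^3 − 12·4^2 = 64).
min ATC = 64/4 + 28 − 12·4 + 2·4^2 = $28. That is the break-even price.
Between these two prices the firm operates at a loss; above $28 it earns a profit.

Shutdown price = $10; break-even price = $28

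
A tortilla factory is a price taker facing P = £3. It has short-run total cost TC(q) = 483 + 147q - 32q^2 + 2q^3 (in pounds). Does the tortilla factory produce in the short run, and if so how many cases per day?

Strip out fixed cost: VC = 147q - 32q^2 + 2q^3. Then AVC = 147 - 32q + 2q^2 and MC = 147 - 64q + 6q^2.
AVC hits its minimum where MC = AVC, at q = 8, giving min AVC = 147 - 32·8 + 2·8^2 = £19.
Since P = £3 < min AVC = £19, price fails to cover variable cost at any output.
The firm minimizes its loss by shutting down and losing only its fixed cost of £483.

Shut down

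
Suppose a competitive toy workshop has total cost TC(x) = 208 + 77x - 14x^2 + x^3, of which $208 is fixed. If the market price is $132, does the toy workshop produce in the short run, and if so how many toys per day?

Produce at x = 11

Strip out fixed cost: VC = 77x - 14x^2 + x^3. Then AVC = 77 - 14x + x^2 and MC = 77 - 28x + 3x^2.
The AVC parabola has its vertex at x = 14/2 = 7, where AVC = 77 - 14·7 + 7^2 = $28.
Since P = $132 ≥ min AVC = $28, price covers variable cost and the firm should produce.
Solving P = MC: -55 - 28x + 3x^2 = 0 ⇒ x = -5/3 or 11. On the upward-sloping branch, x* = 11.
Check: AVC at x = 11 is $44 ≤ P, so revenue covers variable cost.
Profit = P·x − TC = 132·11 − 692 = $760.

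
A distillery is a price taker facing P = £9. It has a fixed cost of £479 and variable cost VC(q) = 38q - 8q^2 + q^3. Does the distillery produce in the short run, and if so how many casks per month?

Variable cost is VC = 38q - 8q^2 + q^3, so AVC = VC/q = 38 - 8q + q^2 and MC = dTC/dq = 38 - 16q + 3q^2.
The AVC parabola has its vertex at q = 8/2 = 4, where AVC = 38 - 8·4 + 4^2 = £22.
Since P = £9 < min AVC = £22, price fails to cover variable cost at any output.
The firm minimizes its loss by shutting down and losing only its fixed cost of £479.

Shut down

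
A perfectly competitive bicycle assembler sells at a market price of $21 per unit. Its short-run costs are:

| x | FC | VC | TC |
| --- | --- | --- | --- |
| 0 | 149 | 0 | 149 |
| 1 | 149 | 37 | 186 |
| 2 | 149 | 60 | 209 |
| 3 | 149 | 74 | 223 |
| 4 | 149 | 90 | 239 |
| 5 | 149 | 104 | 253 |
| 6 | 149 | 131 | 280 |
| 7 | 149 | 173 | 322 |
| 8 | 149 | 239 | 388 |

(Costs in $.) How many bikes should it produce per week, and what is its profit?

x = 5; profit = -$148

Compute π = P·x − TC at each output: x=0: -149; x=1: -165; x=2: -167; x=3: -160; x=4: -155; x=5: -148; x=6: -154; x=7: -175; x=8: -220.
Profit is maximized at x = 5. AVC there is 104/5 = $20.80 ≤ P, so producing beats shutting down (which would give -$149).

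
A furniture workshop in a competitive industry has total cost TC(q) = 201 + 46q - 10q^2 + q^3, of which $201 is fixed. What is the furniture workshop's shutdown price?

The shutdown price is the minimum of AVC. VC = 46q - 10q^2 + q^3, so AVC = 46 - 10q + q^2.
dAVC/dq = -10 + 2q = 0 gives q = 5. min AVC = 46 - 10·5 + 5^2 = 21.
The firm shuts down for any P below $21.

$21 per unit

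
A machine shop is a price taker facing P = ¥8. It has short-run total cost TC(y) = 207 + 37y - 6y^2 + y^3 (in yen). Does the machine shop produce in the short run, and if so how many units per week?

Variable cost is VC = 37y - 6y^2 + y^3, so AVC = VC/y = 37 - 6y + y^2 and MC = dTC/dy = 37 - 12y + 3y^2.
The AVC parabola has its vertex at y = 6/2 = 3, where AVC = 37 - 6·3 + 3^2 = ¥28.
With P < min AVC (¥8 < ¥28), every unit sold adds to the loss.
The firm minimizes its loss by shutting down and losing only its fixed cost of ¥207.

Shut down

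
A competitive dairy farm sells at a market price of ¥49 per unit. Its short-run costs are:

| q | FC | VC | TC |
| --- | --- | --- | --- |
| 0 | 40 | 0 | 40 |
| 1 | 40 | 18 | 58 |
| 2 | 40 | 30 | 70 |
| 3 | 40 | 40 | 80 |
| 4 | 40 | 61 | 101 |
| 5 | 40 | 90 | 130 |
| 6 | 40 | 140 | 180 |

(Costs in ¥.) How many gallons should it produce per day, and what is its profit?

q = 5; profit = ¥115

Profit at each row (π = 49q − TC): q=0: -40; q=1: -9; q=2: 28; q=3: 67; q=4: 95; q=5: 115; q=6: 114.
Profit is maximized at q = 5. AVC there is 90/5 = ¥18 ≤ P, so producing beats shutting down (which would give -¥40).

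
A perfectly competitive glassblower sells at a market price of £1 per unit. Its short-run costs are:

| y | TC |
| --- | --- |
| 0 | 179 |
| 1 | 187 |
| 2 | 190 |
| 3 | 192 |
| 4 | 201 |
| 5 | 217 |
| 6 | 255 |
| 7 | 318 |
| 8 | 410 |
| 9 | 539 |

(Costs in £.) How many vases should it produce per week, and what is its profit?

y = 0 (shut down); profit = -£179

Compute π = P·y − TC at each output: y=0: -179; y=1: -186; y=2: -188; y=3: -189; y=4: -197; y=5: -212; y=6: -249; y=7: -311; y=8: -402; y=9: -530.
Profit is highest at y = 0. Equivalently, the lowest AVC in the table is 13/3 ≈ £4.33 at y = 3, and P = £1 falls below it — price never covers variable cost, so the firm shuts down and loses only its fixed cost.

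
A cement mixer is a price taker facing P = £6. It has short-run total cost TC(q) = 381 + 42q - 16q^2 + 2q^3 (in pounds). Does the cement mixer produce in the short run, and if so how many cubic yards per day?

From TC, MC = TC'(q) = 42 - 32q + 6q^2 and AVC = VC/q = 42 - 16q + 2q^2.
AVC is minimized where dAVC/dq = -16 + 4q = 0, at q = 4; min AVC = 42 - 16·4 + 2·4^2 = £10.
P = £6 lies below min AVC = £10; no output level covers variable cost.
Best response: produce nothing and absorb the £381 fixed cost.

Shut down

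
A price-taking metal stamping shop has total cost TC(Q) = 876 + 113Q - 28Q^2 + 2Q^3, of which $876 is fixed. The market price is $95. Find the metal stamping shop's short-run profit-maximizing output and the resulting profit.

Profit = -$228 at Q = 9

AVC = 113 - 28Q + 2Q^2 has its minimum $15 at Q = 7; price $95 clears that bar, so the firm operates.
With MC = 113 - 56Q + 6Q^2, P = MC on the upward-sloping part at Q* = 9.
TR = 95·9 = 855. TC = 876 + 207 = 1083. Profit = 855 − 1083 = -$228.
By producing, the firm covers all variable cost plus $648 of fixed cost; shutting down would lose the full $876.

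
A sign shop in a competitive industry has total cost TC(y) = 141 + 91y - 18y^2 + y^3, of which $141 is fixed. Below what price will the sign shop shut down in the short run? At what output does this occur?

Short-run supply begins at min AVC. From VC = 91y - 18y^2 + y^3, AVC = 91 - 18y + y^2.
dAVC/dy = -18 + 2y = 0 gives y = 9. min AVC = 91 - 18·9 + 9^2 = 10.
The firm shuts down for any P below $10.

$10 per unit, at y = 9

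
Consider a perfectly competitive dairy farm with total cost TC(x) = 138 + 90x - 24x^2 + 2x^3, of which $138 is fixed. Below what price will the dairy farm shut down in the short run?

$18 per unit

Short-run supply begins at min AVC. From VC = 90x - 24x^2 + 2x^3, AVC = 90 - 24x + 2x^2.
dAVC/dx = -24 + 4x = 0 gives x = 6. min AVC = 90 - 24·6 + 2·6^2 = 18.
For P < $18 the firm produces nothing.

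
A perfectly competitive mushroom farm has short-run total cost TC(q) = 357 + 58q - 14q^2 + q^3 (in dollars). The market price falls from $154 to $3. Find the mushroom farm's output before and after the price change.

MC = 58 - 28q + 3q^2; the shutdown threshold is min AVC = $9 (at q = 7).
At P = $154 ≥ min AVC, set P = MC on the rising branch: q = 12.
At P = $3 < min AVC = $9, price no longer covers variable cost at any output, so the firm shuts down: q = 0.

Output falls from 12 to 0 (the firm shuts down)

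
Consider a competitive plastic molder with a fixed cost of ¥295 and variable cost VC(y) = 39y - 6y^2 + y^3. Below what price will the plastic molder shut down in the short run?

The shutdown price is the minimum of AVC. VC = 39y - 6y^2 + y^3, so AVC = 39 - 6y + y^2.
At the minimum of AVC, MC = AVC. MC = 39 - 12y + 3y^2; setting MC = AVC gives 2y^2 - 6y = 0, so y = 3. min AVC = 30.
For P < ¥30 the firm produces nothing.

¥30 per unit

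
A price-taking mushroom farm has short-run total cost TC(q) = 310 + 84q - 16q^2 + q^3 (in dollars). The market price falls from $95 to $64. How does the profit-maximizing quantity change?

Output falls from 11 to 10

MC = 84 - 32q + 3q^2; the shutdown threshold is min AVC = $20 (at q = 8).
At P = $95 ≥ min AVC, set P = MC on the rising branch: q = 11.
At P = $64 ≥ min AVC, set P = MC: q = 10. The firm stays open but cuts output.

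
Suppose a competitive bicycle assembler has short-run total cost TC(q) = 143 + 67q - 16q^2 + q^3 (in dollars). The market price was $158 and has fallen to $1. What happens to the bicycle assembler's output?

Output falls from 13 to 0 (the firm shuts down)

MC = 67 - 32q + 3q^2; the shutdown threshold is min AVC = $3 (at q = 8).
At P = $158 ≥ min AVC, set P = MC on the rising branch: q = 13.
At P = $1 < min AVC = $3, price no longer covers variable cost at any output, so the firm shuts down: q = 0.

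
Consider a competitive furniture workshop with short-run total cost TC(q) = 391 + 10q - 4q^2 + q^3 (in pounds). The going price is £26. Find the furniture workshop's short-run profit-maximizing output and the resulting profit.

Profit = -£327 at q = 4

AVC = 10 - 4q + q^2 has its minimum £6 at q = 2; price £26 clears that bar, so the firm operates.
With MC = 10 - 8q + 3q^2, P = MC on the upward-sloping part at q* = 4.
TR = 26·4 = 104. TC = 391 + 40 = 431. Profit = 104 − 431 = -£327.
That loss of £327 beats the £391 the firm would lose by shutting down; producing recovers £64 of fixed cost.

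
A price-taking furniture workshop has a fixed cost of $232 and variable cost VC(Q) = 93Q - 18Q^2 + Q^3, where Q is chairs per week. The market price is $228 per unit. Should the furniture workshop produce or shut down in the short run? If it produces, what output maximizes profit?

Produce at Q = 15

Strip out fixed cost: VC = 93Q - 18Q^2 + Q^3. Then AVC = 93 - 18Q + Q^2 and MC = 93 - 36Q + 3Q^2.
AVC is minimized where dAVC/dQ = -18 + 2Q = 0, at Q = 9; min AVC = 93 - 18·9 + 9^2 = $12.
Because $228 ≥ $12, revenue can cover variable cost; the firm operates.
P = MC gives -135 - 36Q + 3Q^2 = 0, with roots -3 and 15. Take the larger (rising MC): Q* = 15.
Check: AVC at Q = 15 is $48 ≤ P, so revenue covers variable cost.
Profit = P·Q − TC = 228·15 − 952 = $2468.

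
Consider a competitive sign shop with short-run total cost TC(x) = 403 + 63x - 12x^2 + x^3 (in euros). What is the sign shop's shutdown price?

€27 per unit

The firm shuts down when price falls below the minimum of average variable cost. AVC = VC/x = 63 - 12x + x^2.
At the minimum of AVC, MC = AVC. MC = 63 - 24x + 3x^2; setting MC = AVC gives 2x^2 - 12x = 0, so x = 6. min AVC = 27.
For P < €27 the firm produces nothing.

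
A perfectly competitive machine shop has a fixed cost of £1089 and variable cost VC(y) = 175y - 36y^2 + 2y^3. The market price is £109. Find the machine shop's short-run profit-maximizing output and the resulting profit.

AVC = 175 - 36y + 2y^2 has its minimum £13 at y = 9; price £109 clears that bar, so the firm operates.
MC = 175 - 72y + 6y^2. Setting P = MC and taking the root on the rising branch gives y* = 11.
TR = 109·11 = 1199. TC = 1089 + 231 = 1320. Profit = 1199 − 1320 = -£121.
That loss of £121 beats the £1089 the firm would lose by shutting down; producing recovers £968 of fixed cost.

Profit = -£121 at y = 11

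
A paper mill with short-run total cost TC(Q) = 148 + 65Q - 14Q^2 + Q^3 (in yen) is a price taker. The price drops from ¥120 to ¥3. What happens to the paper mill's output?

MC = 65 - 28Q + 3Q^2; the shutdown threshold is min AVC = ¥16 (at Q = 7).
At P = ¥120 ≥ min AVC, set P = MC on the rising branch: Q = 11.
At P = ¥3 < min AVC = ¥16, price no longer covers variable cost at any output, so the firm shuts down: Q = 0.

Output falls from 11 to 0 (the firm shuts down)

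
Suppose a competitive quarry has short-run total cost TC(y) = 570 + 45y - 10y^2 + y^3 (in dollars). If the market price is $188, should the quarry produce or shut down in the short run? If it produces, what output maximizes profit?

From TC, MC = TC'(y) = 45 - 20y + 3y^2 and AVC = VC/y = 45 - 10y + y^2.
AVC is minimized where dAVC/dy = -10 + 2y = 0, at y = 5; min AVC = 45 - 10·5 + 5^2 = $20.
Because $188 ≥ $20, revenue can cover variable cost; the firm operates.
P = MC gives -143 - 20y + 3y^2 = 0, with roots -13/3 and 11. Take the larger (rising MC): y* = 11.
Check: AVC at y = 11 is $56 ≤ P, so revenue covers variable cost.
Profit = P·y − TC = 188·11 − 1186 = $882.

Produce at y = 11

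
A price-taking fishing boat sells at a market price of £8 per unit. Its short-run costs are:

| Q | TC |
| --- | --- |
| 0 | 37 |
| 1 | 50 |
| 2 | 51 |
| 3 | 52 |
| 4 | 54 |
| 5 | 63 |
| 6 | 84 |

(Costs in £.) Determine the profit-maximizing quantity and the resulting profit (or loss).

Q = 4; profit = -£22

Profit at each row (π = 8Q − TC): Q=0: -37; Q=1: -42; Q=2: -35; Q=3: -28; Q=4: -22; Q=5: -23; Q=6: -36.
Profit is maximized at Q = 4. AVC there is 17/4 = £4.25 ≤ P, so producing beats shutting down (which would give -£37).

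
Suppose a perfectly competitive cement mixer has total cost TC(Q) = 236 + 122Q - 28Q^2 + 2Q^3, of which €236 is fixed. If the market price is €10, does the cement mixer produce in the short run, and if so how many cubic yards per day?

Shut down

From TC, MC = TC'(Q) = 122 - 56Q + 6Q^2 and AVC = VC/Q = 122 - 28Q + 2Q^2.
AVC hits its minimum where MC = AVC, at Q = 7, giving min AVC = 122 - 28·7 + 2·7^2 = €24.
Since P = €10 < min AVC = €24, price fails to cover variable cost at any output.
Best response: produce nothing and absorb the €236 fixed cost.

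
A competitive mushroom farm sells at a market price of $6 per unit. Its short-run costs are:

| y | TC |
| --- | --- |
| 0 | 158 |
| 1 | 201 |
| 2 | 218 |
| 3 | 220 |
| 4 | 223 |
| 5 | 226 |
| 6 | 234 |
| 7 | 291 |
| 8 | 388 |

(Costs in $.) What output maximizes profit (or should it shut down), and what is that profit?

Profit at each row (π = 6y − TC): y=0: -158; y=1: -195; y=2: -206; y=3: -202; y=4: -199; y=5: -196; y=6: -198; y=7: -249; y=8: -340.
Profit is highest at y = 0. Equivalently, the lowest AVC in the table is 76/6 ≈ $12.67 at y = 6, and P = $6 falls below it — price never covers variable cost, so the firm shuts down and loses only its fixed cost.

y = 0 (shut down); profit = -$158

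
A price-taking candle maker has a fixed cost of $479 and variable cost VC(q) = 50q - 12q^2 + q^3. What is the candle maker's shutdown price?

$14 per unit

The firm shuts down when price falls below the minimum of average variable cost. AVC = VC/q = 50 - 12q + q^2.
At the minimum of AVC, MC = AVC. MC = 50 - 24q + 3q^2; setting MC = AVC gives 2q^2 - 12q = 0, so q = 6. min AVC = 14.
So the shutdown price is $14.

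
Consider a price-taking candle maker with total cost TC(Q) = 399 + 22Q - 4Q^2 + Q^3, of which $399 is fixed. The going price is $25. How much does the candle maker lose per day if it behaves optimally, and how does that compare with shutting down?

Profit = -$381 at Q = 3

AVC = 22 - 4Q + Q^2; min AVC = $18 at Q = 2. Since P = $25 ≥ min AVC, the firm produces.
MC = 22 - 8Q + 3Q^2. Setting P = MC and taking the root on the rising branch gives Q* = 3.
TR = 25·3 = 75. TC = 399 + 57 = 456. Profit = 75 − 456 = -$381.
By producing, the firm covers all variable cost plus $18 of fixed cost; shutting down would lose the full $399.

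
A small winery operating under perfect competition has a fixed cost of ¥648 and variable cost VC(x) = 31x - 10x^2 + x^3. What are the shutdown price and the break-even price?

Shutdown price = ¥6; break-even price = ¥94

AVC = 31 - 10x + x^2; minimized at x = 5, giving min AVC = ¥6. That is the shutdown price.
ATC = 648/x + 31 - 10x + x^2. Setting dATC/dx = −648/x^2 − 10 + 2x = 0 gives x = 9 (since 2·9^3 − 10·9^2 = 648).
min ATC = 648/9 + 31 − 10·9 + 9^2 = ¥94. That is the break-even price.
Between these two prices the firm operates at a loss; above ¥94 it earns a profit.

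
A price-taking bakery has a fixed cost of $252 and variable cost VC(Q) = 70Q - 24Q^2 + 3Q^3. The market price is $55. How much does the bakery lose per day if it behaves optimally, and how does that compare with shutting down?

Profit = -$102 at Q = 5

AVC = 70 - 24Q + 3Q^2 has its minimum $22 at Q = 4; price $55 clears that bar, so the firm operates.
With MC = 70 - 48Q + 9Q^2, P = MC on the upward-sloping part at Q* = 5.
TR = 55·5 = 275. TC = 252 + 125 = 377. Profit = 275 − 377 = -$102.
Shutting down would mean losing the fixed cost of $252, so operating at a loss of $102 is better by $150.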